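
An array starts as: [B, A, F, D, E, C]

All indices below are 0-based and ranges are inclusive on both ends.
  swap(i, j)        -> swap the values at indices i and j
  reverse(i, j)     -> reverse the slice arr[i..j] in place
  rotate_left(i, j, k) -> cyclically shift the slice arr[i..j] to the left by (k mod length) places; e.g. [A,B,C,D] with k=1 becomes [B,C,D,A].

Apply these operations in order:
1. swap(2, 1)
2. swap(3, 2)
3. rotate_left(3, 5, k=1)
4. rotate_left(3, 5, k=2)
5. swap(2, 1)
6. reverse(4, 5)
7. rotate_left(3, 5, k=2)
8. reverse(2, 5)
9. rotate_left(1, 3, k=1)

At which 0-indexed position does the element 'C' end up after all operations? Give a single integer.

Answer: 1

Derivation:
After 1 (swap(2, 1)): [B, F, A, D, E, C]
After 2 (swap(3, 2)): [B, F, D, A, E, C]
After 3 (rotate_left(3, 5, k=1)): [B, F, D, E, C, A]
After 4 (rotate_left(3, 5, k=2)): [B, F, D, A, E, C]
After 5 (swap(2, 1)): [B, D, F, A, E, C]
After 6 (reverse(4, 5)): [B, D, F, A, C, E]
After 7 (rotate_left(3, 5, k=2)): [B, D, F, E, A, C]
After 8 (reverse(2, 5)): [B, D, C, A, E, F]
After 9 (rotate_left(1, 3, k=1)): [B, C, A, D, E, F]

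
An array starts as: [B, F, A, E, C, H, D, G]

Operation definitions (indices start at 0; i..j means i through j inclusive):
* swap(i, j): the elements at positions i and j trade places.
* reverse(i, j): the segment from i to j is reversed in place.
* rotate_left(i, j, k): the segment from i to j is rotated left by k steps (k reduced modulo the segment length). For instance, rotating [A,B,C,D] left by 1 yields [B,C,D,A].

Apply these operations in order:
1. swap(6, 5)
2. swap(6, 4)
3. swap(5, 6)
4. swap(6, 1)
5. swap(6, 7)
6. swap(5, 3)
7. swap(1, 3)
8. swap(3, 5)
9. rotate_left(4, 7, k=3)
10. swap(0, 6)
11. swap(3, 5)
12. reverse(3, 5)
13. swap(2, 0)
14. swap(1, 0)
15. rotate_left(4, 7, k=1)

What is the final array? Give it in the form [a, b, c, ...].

After 1 (swap(6, 5)): [B, F, A, E, C, D, H, G]
After 2 (swap(6, 4)): [B, F, A, E, H, D, C, G]
After 3 (swap(5, 6)): [B, F, A, E, H, C, D, G]
After 4 (swap(6, 1)): [B, D, A, E, H, C, F, G]
After 5 (swap(6, 7)): [B, D, A, E, H, C, G, F]
After 6 (swap(5, 3)): [B, D, A, C, H, E, G, F]
After 7 (swap(1, 3)): [B, C, A, D, H, E, G, F]
After 8 (swap(3, 5)): [B, C, A, E, H, D, G, F]
After 9 (rotate_left(4, 7, k=3)): [B, C, A, E, F, H, D, G]
After 10 (swap(0, 6)): [D, C, A, E, F, H, B, G]
After 11 (swap(3, 5)): [D, C, A, H, F, E, B, G]
After 12 (reverse(3, 5)): [D, C, A, E, F, H, B, G]
After 13 (swap(2, 0)): [A, C, D, E, F, H, B, G]
After 14 (swap(1, 0)): [C, A, D, E, F, H, B, G]
After 15 (rotate_left(4, 7, k=1)): [C, A, D, E, H, B, G, F]

Answer: [C, A, D, E, H, B, G, F]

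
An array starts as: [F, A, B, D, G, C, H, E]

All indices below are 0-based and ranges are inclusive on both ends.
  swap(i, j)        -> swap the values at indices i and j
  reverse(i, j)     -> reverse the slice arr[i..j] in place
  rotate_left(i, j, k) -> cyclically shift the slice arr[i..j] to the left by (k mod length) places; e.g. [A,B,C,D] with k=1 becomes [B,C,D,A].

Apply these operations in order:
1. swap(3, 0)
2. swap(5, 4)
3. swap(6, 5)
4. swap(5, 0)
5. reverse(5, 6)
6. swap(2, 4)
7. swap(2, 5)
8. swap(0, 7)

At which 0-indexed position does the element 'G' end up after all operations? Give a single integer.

Answer: 2

Derivation:
After 1 (swap(3, 0)): [D, A, B, F, G, C, H, E]
After 2 (swap(5, 4)): [D, A, B, F, C, G, H, E]
After 3 (swap(6, 5)): [D, A, B, F, C, H, G, E]
After 4 (swap(5, 0)): [H, A, B, F, C, D, G, E]
After 5 (reverse(5, 6)): [H, A, B, F, C, G, D, E]
After 6 (swap(2, 4)): [H, A, C, F, B, G, D, E]
After 7 (swap(2, 5)): [H, A, G, F, B, C, D, E]
After 8 (swap(0, 7)): [E, A, G, F, B, C, D, H]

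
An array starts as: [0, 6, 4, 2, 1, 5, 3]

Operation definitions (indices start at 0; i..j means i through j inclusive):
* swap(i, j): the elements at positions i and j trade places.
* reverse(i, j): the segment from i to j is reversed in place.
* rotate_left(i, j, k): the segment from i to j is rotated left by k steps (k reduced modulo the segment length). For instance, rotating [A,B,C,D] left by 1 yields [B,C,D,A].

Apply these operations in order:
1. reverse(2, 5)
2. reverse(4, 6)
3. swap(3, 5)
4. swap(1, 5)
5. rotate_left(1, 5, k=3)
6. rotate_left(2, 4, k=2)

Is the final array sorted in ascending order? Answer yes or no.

Answer: no

Derivation:
After 1 (reverse(2, 5)): [0, 6, 5, 1, 2, 4, 3]
After 2 (reverse(4, 6)): [0, 6, 5, 1, 3, 4, 2]
After 3 (swap(3, 5)): [0, 6, 5, 4, 3, 1, 2]
After 4 (swap(1, 5)): [0, 1, 5, 4, 3, 6, 2]
After 5 (rotate_left(1, 5, k=3)): [0, 3, 6, 1, 5, 4, 2]
After 6 (rotate_left(2, 4, k=2)): [0, 3, 5, 6, 1, 4, 2]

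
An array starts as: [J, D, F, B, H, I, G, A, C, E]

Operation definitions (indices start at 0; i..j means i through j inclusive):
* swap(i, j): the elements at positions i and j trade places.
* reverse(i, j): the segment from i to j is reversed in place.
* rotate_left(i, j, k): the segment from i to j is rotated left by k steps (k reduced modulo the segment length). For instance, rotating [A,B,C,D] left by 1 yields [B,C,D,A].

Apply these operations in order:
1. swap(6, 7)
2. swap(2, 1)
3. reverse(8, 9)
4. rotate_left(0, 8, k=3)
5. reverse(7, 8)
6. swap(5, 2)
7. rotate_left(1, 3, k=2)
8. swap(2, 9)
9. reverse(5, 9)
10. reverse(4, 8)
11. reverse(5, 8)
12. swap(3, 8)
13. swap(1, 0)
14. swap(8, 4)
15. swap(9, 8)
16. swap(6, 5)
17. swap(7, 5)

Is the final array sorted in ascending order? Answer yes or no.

Answer: yes

Derivation:
After 1 (swap(6, 7)): [J, D, F, B, H, I, A, G, C, E]
After 2 (swap(2, 1)): [J, F, D, B, H, I, A, G, C, E]
After 3 (reverse(8, 9)): [J, F, D, B, H, I, A, G, E, C]
After 4 (rotate_left(0, 8, k=3)): [B, H, I, A, G, E, J, F, D, C]
After 5 (reverse(7, 8)): [B, H, I, A, G, E, J, D, F, C]
After 6 (swap(5, 2)): [B, H, E, A, G, I, J, D, F, C]
After 7 (rotate_left(1, 3, k=2)): [B, A, H, E, G, I, J, D, F, C]
After 8 (swap(2, 9)): [B, A, C, E, G, I, J, D, F, H]
After 9 (reverse(5, 9)): [B, A, C, E, G, H, F, D, J, I]
After 10 (reverse(4, 8)): [B, A, C, E, J, D, F, H, G, I]
After 11 (reverse(5, 8)): [B, A, C, E, J, G, H, F, D, I]
After 12 (swap(3, 8)): [B, A, C, D, J, G, H, F, E, I]
After 13 (swap(1, 0)): [A, B, C, D, J, G, H, F, E, I]
After 14 (swap(8, 4)): [A, B, C, D, E, G, H, F, J, I]
After 15 (swap(9, 8)): [A, B, C, D, E, G, H, F, I, J]
After 16 (swap(6, 5)): [A, B, C, D, E, H, G, F, I, J]
After 17 (swap(7, 5)): [A, B, C, D, E, F, G, H, I, J]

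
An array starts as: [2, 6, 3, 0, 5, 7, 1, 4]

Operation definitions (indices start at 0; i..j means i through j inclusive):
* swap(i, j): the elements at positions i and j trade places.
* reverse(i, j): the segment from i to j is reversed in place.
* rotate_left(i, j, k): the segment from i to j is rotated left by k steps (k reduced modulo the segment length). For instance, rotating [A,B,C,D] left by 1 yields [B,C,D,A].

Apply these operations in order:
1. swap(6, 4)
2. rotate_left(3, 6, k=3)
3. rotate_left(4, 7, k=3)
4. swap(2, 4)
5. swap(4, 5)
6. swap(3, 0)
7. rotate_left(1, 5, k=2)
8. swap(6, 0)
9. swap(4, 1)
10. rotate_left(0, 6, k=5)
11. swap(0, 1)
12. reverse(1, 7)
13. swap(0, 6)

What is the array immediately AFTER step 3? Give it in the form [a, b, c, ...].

Answer: [2, 6, 3, 5, 4, 0, 1, 7]

Derivation:
After 1 (swap(6, 4)): [2, 6, 3, 0, 1, 7, 5, 4]
After 2 (rotate_left(3, 6, k=3)): [2, 6, 3, 5, 0, 1, 7, 4]
After 3 (rotate_left(4, 7, k=3)): [2, 6, 3, 5, 4, 0, 1, 7]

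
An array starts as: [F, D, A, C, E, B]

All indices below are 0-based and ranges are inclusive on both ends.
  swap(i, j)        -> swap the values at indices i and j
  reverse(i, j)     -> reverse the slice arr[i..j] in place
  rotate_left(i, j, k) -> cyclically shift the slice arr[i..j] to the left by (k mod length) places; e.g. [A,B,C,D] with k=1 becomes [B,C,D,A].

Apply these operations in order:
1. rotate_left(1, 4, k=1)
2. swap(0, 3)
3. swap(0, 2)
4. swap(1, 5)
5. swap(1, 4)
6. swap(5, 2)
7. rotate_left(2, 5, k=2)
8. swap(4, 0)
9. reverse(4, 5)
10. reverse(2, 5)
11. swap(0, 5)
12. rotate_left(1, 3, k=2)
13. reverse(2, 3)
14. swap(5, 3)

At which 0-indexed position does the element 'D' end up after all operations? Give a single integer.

Answer: 5

Derivation:
After 1 (rotate_left(1, 4, k=1)): [F, A, C, E, D, B]
After 2 (swap(0, 3)): [E, A, C, F, D, B]
After 3 (swap(0, 2)): [C, A, E, F, D, B]
After 4 (swap(1, 5)): [C, B, E, F, D, A]
After 5 (swap(1, 4)): [C, D, E, F, B, A]
After 6 (swap(5, 2)): [C, D, A, F, B, E]
After 7 (rotate_left(2, 5, k=2)): [C, D, B, E, A, F]
After 8 (swap(4, 0)): [A, D, B, E, C, F]
After 9 (reverse(4, 5)): [A, D, B, E, F, C]
After 10 (reverse(2, 5)): [A, D, C, F, E, B]
After 11 (swap(0, 5)): [B, D, C, F, E, A]
After 12 (rotate_left(1, 3, k=2)): [B, F, D, C, E, A]
After 13 (reverse(2, 3)): [B, F, C, D, E, A]
After 14 (swap(5, 3)): [B, F, C, A, E, D]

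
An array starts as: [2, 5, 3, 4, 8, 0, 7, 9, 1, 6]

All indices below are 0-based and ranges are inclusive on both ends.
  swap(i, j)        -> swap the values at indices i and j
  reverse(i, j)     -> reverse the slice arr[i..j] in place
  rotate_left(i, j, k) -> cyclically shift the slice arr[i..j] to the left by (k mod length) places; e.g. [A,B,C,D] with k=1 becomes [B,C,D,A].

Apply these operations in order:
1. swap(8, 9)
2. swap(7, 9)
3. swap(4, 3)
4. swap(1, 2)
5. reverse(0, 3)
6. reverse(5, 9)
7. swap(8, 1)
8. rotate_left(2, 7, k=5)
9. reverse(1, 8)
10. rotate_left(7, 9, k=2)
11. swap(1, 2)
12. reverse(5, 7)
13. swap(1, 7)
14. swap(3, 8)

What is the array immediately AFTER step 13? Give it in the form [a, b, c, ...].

After 1 (swap(8, 9)): [2, 5, 3, 4, 8, 0, 7, 9, 6, 1]
After 2 (swap(7, 9)): [2, 5, 3, 4, 8, 0, 7, 1, 6, 9]
After 3 (swap(4, 3)): [2, 5, 3, 8, 4, 0, 7, 1, 6, 9]
After 4 (swap(1, 2)): [2, 3, 5, 8, 4, 0, 7, 1, 6, 9]
After 5 (reverse(0, 3)): [8, 5, 3, 2, 4, 0, 7, 1, 6, 9]
After 6 (reverse(5, 9)): [8, 5, 3, 2, 4, 9, 6, 1, 7, 0]
After 7 (swap(8, 1)): [8, 7, 3, 2, 4, 9, 6, 1, 5, 0]
After 8 (rotate_left(2, 7, k=5)): [8, 7, 1, 3, 2, 4, 9, 6, 5, 0]
After 9 (reverse(1, 8)): [8, 5, 6, 9, 4, 2, 3, 1, 7, 0]
After 10 (rotate_left(7, 9, k=2)): [8, 5, 6, 9, 4, 2, 3, 0, 1, 7]
After 11 (swap(1, 2)): [8, 6, 5, 9, 4, 2, 3, 0, 1, 7]
After 12 (reverse(5, 7)): [8, 6, 5, 9, 4, 0, 3, 2, 1, 7]
After 13 (swap(1, 7)): [8, 2, 5, 9, 4, 0, 3, 6, 1, 7]

Answer: [8, 2, 5, 9, 4, 0, 3, 6, 1, 7]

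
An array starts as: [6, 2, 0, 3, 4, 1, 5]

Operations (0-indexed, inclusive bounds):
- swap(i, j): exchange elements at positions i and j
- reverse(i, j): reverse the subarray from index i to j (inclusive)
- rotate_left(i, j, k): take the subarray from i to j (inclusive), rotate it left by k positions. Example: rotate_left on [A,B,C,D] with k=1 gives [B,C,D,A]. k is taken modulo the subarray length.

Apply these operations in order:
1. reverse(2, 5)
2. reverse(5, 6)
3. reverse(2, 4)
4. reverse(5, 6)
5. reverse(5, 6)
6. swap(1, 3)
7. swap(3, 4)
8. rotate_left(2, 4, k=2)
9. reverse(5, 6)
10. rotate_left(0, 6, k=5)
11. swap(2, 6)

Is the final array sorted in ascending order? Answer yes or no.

Answer: no

Derivation:
After 1 (reverse(2, 5)): [6, 2, 1, 4, 3, 0, 5]
After 2 (reverse(5, 6)): [6, 2, 1, 4, 3, 5, 0]
After 3 (reverse(2, 4)): [6, 2, 3, 4, 1, 5, 0]
After 4 (reverse(5, 6)): [6, 2, 3, 4, 1, 0, 5]
After 5 (reverse(5, 6)): [6, 2, 3, 4, 1, 5, 0]
After 6 (swap(1, 3)): [6, 4, 3, 2, 1, 5, 0]
After 7 (swap(3, 4)): [6, 4, 3, 1, 2, 5, 0]
After 8 (rotate_left(2, 4, k=2)): [6, 4, 2, 3, 1, 5, 0]
After 9 (reverse(5, 6)): [6, 4, 2, 3, 1, 0, 5]
After 10 (rotate_left(0, 6, k=5)): [0, 5, 6, 4, 2, 3, 1]
After 11 (swap(2, 6)): [0, 5, 1, 4, 2, 3, 6]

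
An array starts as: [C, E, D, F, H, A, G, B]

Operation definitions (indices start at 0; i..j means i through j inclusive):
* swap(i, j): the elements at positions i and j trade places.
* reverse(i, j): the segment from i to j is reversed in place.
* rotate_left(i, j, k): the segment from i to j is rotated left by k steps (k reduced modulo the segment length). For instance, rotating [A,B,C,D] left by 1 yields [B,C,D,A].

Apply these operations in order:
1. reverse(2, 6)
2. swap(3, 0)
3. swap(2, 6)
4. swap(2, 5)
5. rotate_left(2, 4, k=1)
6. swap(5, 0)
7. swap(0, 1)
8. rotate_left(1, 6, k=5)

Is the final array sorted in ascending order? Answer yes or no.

After 1 (reverse(2, 6)): [C, E, G, A, H, F, D, B]
After 2 (swap(3, 0)): [A, E, G, C, H, F, D, B]
After 3 (swap(2, 6)): [A, E, D, C, H, F, G, B]
After 4 (swap(2, 5)): [A, E, F, C, H, D, G, B]
After 5 (rotate_left(2, 4, k=1)): [A, E, C, H, F, D, G, B]
After 6 (swap(5, 0)): [D, E, C, H, F, A, G, B]
After 7 (swap(0, 1)): [E, D, C, H, F, A, G, B]
After 8 (rotate_left(1, 6, k=5)): [E, G, D, C, H, F, A, B]

Answer: no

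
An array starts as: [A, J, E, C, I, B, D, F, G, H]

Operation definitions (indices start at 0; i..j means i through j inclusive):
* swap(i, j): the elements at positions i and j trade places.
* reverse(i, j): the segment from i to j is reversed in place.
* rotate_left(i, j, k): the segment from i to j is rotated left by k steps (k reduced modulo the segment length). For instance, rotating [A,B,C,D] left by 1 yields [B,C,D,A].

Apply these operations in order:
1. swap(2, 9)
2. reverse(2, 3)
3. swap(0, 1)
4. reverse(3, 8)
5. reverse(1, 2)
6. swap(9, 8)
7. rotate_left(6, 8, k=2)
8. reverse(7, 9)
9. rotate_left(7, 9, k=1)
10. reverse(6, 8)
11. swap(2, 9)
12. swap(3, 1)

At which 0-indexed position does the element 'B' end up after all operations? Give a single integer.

Answer: 6

Derivation:
After 1 (swap(2, 9)): [A, J, H, C, I, B, D, F, G, E]
After 2 (reverse(2, 3)): [A, J, C, H, I, B, D, F, G, E]
After 3 (swap(0, 1)): [J, A, C, H, I, B, D, F, G, E]
After 4 (reverse(3, 8)): [J, A, C, G, F, D, B, I, H, E]
After 5 (reverse(1, 2)): [J, C, A, G, F, D, B, I, H, E]
After 6 (swap(9, 8)): [J, C, A, G, F, D, B, I, E, H]
After 7 (rotate_left(6, 8, k=2)): [J, C, A, G, F, D, E, B, I, H]
After 8 (reverse(7, 9)): [J, C, A, G, F, D, E, H, I, B]
After 9 (rotate_left(7, 9, k=1)): [J, C, A, G, F, D, E, I, B, H]
After 10 (reverse(6, 8)): [J, C, A, G, F, D, B, I, E, H]
After 11 (swap(2, 9)): [J, C, H, G, F, D, B, I, E, A]
After 12 (swap(3, 1)): [J, G, H, C, F, D, B, I, E, A]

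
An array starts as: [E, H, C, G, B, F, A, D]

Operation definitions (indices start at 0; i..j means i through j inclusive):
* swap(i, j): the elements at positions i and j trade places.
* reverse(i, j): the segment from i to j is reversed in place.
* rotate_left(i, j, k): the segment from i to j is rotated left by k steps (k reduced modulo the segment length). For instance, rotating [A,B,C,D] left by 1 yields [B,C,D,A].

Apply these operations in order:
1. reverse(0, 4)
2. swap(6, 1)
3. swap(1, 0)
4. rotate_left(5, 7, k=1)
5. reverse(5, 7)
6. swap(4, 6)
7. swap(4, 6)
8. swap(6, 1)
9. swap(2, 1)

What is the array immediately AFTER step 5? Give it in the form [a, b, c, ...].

After 1 (reverse(0, 4)): [B, G, C, H, E, F, A, D]
After 2 (swap(6, 1)): [B, A, C, H, E, F, G, D]
After 3 (swap(1, 0)): [A, B, C, H, E, F, G, D]
After 4 (rotate_left(5, 7, k=1)): [A, B, C, H, E, G, D, F]
After 5 (reverse(5, 7)): [A, B, C, H, E, F, D, G]

Answer: [A, B, C, H, E, F, D, G]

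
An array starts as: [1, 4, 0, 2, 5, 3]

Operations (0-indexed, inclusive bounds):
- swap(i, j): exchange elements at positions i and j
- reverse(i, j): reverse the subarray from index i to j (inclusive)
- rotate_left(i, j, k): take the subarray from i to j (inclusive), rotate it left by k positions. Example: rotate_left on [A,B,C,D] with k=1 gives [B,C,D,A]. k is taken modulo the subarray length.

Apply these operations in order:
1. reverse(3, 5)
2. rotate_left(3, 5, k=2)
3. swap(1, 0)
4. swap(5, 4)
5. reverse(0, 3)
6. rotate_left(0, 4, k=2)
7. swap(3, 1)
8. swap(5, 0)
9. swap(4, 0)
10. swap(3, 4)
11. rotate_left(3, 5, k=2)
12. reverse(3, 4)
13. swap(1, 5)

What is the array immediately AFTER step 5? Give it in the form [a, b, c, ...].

After 1 (reverse(3, 5)): [1, 4, 0, 3, 5, 2]
After 2 (rotate_left(3, 5, k=2)): [1, 4, 0, 2, 3, 5]
After 3 (swap(1, 0)): [4, 1, 0, 2, 3, 5]
After 4 (swap(5, 4)): [4, 1, 0, 2, 5, 3]
After 5 (reverse(0, 3)): [2, 0, 1, 4, 5, 3]

Answer: [2, 0, 1, 4, 5, 3]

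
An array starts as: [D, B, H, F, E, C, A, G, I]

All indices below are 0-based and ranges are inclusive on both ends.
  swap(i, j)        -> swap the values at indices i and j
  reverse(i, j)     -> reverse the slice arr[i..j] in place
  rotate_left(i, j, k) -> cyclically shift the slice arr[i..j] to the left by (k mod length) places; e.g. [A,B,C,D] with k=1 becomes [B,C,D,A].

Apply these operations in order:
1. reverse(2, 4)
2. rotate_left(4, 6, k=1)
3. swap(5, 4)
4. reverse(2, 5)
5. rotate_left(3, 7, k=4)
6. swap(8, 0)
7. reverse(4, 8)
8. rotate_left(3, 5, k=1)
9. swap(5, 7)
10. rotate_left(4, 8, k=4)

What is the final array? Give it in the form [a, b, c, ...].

Answer: [I, B, C, D, A, H, F, E, G]

Derivation:
After 1 (reverse(2, 4)): [D, B, E, F, H, C, A, G, I]
After 2 (rotate_left(4, 6, k=1)): [D, B, E, F, C, A, H, G, I]
After 3 (swap(5, 4)): [D, B, E, F, A, C, H, G, I]
After 4 (reverse(2, 5)): [D, B, C, A, F, E, H, G, I]
After 5 (rotate_left(3, 7, k=4)): [D, B, C, G, A, F, E, H, I]
After 6 (swap(8, 0)): [I, B, C, G, A, F, E, H, D]
After 7 (reverse(4, 8)): [I, B, C, G, D, H, E, F, A]
After 8 (rotate_left(3, 5, k=1)): [I, B, C, D, H, G, E, F, A]
After 9 (swap(5, 7)): [I, B, C, D, H, F, E, G, A]
After 10 (rotate_left(4, 8, k=4)): [I, B, C, D, A, H, F, E, G]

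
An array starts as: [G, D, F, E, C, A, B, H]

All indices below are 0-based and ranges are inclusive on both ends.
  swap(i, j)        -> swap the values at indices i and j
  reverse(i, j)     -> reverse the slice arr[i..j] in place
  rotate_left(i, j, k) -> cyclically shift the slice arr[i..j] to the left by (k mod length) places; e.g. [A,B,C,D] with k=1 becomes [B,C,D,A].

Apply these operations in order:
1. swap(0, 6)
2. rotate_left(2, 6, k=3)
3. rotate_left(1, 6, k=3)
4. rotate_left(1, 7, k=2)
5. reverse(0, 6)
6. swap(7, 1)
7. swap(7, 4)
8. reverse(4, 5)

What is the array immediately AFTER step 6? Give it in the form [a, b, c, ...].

After 1 (swap(0, 6)): [B, D, F, E, C, A, G, H]
After 2 (rotate_left(2, 6, k=3)): [B, D, A, G, F, E, C, H]
After 3 (rotate_left(1, 6, k=3)): [B, F, E, C, D, A, G, H]
After 4 (rotate_left(1, 7, k=2)): [B, C, D, A, G, H, F, E]
After 5 (reverse(0, 6)): [F, H, G, A, D, C, B, E]
After 6 (swap(7, 1)): [F, E, G, A, D, C, B, H]

Answer: [F, E, G, A, D, C, B, H]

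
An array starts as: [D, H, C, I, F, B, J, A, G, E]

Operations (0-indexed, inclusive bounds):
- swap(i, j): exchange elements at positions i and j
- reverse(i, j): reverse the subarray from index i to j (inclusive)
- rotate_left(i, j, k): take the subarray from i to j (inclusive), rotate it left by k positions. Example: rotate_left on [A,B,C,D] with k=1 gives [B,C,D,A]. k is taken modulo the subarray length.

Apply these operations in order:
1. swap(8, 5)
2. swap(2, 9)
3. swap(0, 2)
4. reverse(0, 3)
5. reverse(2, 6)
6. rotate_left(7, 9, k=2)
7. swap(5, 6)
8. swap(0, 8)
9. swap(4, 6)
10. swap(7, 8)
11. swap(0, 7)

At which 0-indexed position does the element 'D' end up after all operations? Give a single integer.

Answer: 1

Derivation:
After 1 (swap(8, 5)): [D, H, C, I, F, G, J, A, B, E]
After 2 (swap(2, 9)): [D, H, E, I, F, G, J, A, B, C]
After 3 (swap(0, 2)): [E, H, D, I, F, G, J, A, B, C]
After 4 (reverse(0, 3)): [I, D, H, E, F, G, J, A, B, C]
After 5 (reverse(2, 6)): [I, D, J, G, F, E, H, A, B, C]
After 6 (rotate_left(7, 9, k=2)): [I, D, J, G, F, E, H, C, A, B]
After 7 (swap(5, 6)): [I, D, J, G, F, H, E, C, A, B]
After 8 (swap(0, 8)): [A, D, J, G, F, H, E, C, I, B]
After 9 (swap(4, 6)): [A, D, J, G, E, H, F, C, I, B]
After 10 (swap(7, 8)): [A, D, J, G, E, H, F, I, C, B]
After 11 (swap(0, 7)): [I, D, J, G, E, H, F, A, C, B]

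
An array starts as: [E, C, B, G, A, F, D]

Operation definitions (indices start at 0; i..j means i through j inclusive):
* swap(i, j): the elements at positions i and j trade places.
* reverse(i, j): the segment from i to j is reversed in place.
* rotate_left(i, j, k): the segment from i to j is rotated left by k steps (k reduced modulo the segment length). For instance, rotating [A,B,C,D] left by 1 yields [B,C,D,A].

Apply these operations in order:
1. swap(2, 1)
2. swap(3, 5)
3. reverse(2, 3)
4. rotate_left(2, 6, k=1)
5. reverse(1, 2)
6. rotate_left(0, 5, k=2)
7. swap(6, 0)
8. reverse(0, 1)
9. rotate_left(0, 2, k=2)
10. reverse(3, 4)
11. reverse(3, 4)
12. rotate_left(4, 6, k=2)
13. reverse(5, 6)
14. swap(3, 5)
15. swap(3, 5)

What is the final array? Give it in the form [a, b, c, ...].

After 1 (swap(2, 1)): [E, B, C, G, A, F, D]
After 2 (swap(3, 5)): [E, B, C, F, A, G, D]
After 3 (reverse(2, 3)): [E, B, F, C, A, G, D]
After 4 (rotate_left(2, 6, k=1)): [E, B, C, A, G, D, F]
After 5 (reverse(1, 2)): [E, C, B, A, G, D, F]
After 6 (rotate_left(0, 5, k=2)): [B, A, G, D, E, C, F]
After 7 (swap(6, 0)): [F, A, G, D, E, C, B]
After 8 (reverse(0, 1)): [A, F, G, D, E, C, B]
After 9 (rotate_left(0, 2, k=2)): [G, A, F, D, E, C, B]
After 10 (reverse(3, 4)): [G, A, F, E, D, C, B]
After 11 (reverse(3, 4)): [G, A, F, D, E, C, B]
After 12 (rotate_left(4, 6, k=2)): [G, A, F, D, B, E, C]
After 13 (reverse(5, 6)): [G, A, F, D, B, C, E]
After 14 (swap(3, 5)): [G, A, F, C, B, D, E]
After 15 (swap(3, 5)): [G, A, F, D, B, C, E]

Answer: [G, A, F, D, B, C, E]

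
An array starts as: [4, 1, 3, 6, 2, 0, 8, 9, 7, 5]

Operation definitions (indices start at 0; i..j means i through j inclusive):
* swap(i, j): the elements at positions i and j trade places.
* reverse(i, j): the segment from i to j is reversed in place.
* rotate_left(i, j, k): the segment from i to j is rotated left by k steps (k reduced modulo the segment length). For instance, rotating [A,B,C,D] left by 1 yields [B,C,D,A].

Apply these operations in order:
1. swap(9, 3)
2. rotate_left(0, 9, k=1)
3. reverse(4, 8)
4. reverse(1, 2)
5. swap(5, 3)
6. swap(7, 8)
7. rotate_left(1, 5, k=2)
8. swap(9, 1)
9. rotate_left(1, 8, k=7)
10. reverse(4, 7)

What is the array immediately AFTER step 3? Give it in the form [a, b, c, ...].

Answer: [1, 3, 5, 2, 6, 7, 9, 8, 0, 4]

Derivation:
After 1 (swap(9, 3)): [4, 1, 3, 5, 2, 0, 8, 9, 7, 6]
After 2 (rotate_left(0, 9, k=1)): [1, 3, 5, 2, 0, 8, 9, 7, 6, 4]
After 3 (reverse(4, 8)): [1, 3, 5, 2, 6, 7, 9, 8, 0, 4]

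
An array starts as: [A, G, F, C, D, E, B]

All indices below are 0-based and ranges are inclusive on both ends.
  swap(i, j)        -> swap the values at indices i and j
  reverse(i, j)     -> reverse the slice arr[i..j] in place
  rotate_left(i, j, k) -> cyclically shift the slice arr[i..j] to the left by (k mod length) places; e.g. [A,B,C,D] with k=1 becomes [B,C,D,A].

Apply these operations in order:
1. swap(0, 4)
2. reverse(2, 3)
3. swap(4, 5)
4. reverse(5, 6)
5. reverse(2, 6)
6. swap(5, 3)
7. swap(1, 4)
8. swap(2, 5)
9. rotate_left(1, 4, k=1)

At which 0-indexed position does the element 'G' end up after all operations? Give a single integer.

After 1 (swap(0, 4)): [D, G, F, C, A, E, B]
After 2 (reverse(2, 3)): [D, G, C, F, A, E, B]
After 3 (swap(4, 5)): [D, G, C, F, E, A, B]
After 4 (reverse(5, 6)): [D, G, C, F, E, B, A]
After 5 (reverse(2, 6)): [D, G, A, B, E, F, C]
After 6 (swap(5, 3)): [D, G, A, F, E, B, C]
After 7 (swap(1, 4)): [D, E, A, F, G, B, C]
After 8 (swap(2, 5)): [D, E, B, F, G, A, C]
After 9 (rotate_left(1, 4, k=1)): [D, B, F, G, E, A, C]

Answer: 3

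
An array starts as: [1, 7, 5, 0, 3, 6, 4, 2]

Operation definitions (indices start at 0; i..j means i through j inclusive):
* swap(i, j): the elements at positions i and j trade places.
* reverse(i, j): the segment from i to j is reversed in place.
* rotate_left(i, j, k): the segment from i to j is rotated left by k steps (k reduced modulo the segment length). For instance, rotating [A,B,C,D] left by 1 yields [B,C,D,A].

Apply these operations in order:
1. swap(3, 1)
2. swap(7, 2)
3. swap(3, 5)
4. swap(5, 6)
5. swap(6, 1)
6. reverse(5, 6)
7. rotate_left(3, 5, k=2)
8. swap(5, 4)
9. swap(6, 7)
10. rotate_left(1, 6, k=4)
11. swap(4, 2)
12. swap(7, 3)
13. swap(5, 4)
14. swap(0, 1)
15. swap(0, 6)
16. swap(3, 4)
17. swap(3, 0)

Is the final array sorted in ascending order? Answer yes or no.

Answer: yes

Derivation:
After 1 (swap(3, 1)): [1, 0, 5, 7, 3, 6, 4, 2]
After 2 (swap(7, 2)): [1, 0, 2, 7, 3, 6, 4, 5]
After 3 (swap(3, 5)): [1, 0, 2, 6, 3, 7, 4, 5]
After 4 (swap(5, 6)): [1, 0, 2, 6, 3, 4, 7, 5]
After 5 (swap(6, 1)): [1, 7, 2, 6, 3, 4, 0, 5]
After 6 (reverse(5, 6)): [1, 7, 2, 6, 3, 0, 4, 5]
After 7 (rotate_left(3, 5, k=2)): [1, 7, 2, 0, 6, 3, 4, 5]
After 8 (swap(5, 4)): [1, 7, 2, 0, 3, 6, 4, 5]
After 9 (swap(6, 7)): [1, 7, 2, 0, 3, 6, 5, 4]
After 10 (rotate_left(1, 6, k=4)): [1, 6, 5, 7, 2, 0, 3, 4]
After 11 (swap(4, 2)): [1, 6, 2, 7, 5, 0, 3, 4]
After 12 (swap(7, 3)): [1, 6, 2, 4, 5, 0, 3, 7]
After 13 (swap(5, 4)): [1, 6, 2, 4, 0, 5, 3, 7]
After 14 (swap(0, 1)): [6, 1, 2, 4, 0, 5, 3, 7]
After 15 (swap(0, 6)): [3, 1, 2, 4, 0, 5, 6, 7]
After 16 (swap(3, 4)): [3, 1, 2, 0, 4, 5, 6, 7]
After 17 (swap(3, 0)): [0, 1, 2, 3, 4, 5, 6, 7]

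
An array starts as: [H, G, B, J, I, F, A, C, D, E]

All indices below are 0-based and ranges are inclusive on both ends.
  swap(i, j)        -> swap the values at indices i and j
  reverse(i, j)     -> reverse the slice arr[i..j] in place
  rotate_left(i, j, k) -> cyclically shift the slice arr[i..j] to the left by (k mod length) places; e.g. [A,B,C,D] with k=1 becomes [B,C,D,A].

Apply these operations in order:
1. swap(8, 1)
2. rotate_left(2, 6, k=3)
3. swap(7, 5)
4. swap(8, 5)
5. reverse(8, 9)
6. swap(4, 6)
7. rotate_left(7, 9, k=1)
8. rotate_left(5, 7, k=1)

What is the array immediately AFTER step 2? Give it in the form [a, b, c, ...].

After 1 (swap(8, 1)): [H, D, B, J, I, F, A, C, G, E]
After 2 (rotate_left(2, 6, k=3)): [H, D, F, A, B, J, I, C, G, E]

Answer: [H, D, F, A, B, J, I, C, G, E]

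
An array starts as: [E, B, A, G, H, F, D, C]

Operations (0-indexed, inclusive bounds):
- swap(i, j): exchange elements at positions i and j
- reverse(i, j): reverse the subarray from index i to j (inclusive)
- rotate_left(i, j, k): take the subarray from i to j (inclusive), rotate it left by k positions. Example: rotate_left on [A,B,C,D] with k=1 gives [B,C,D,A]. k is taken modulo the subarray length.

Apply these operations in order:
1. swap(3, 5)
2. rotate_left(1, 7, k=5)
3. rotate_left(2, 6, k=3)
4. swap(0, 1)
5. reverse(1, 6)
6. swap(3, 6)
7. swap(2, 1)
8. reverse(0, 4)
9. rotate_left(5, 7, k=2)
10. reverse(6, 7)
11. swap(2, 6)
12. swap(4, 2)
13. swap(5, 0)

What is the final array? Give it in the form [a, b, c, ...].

Answer: [G, E, D, B, C, H, A, F]

Derivation:
After 1 (swap(3, 5)): [E, B, A, F, H, G, D, C]
After 2 (rotate_left(1, 7, k=5)): [E, D, C, B, A, F, H, G]
After 3 (rotate_left(2, 6, k=3)): [E, D, F, H, C, B, A, G]
After 4 (swap(0, 1)): [D, E, F, H, C, B, A, G]
After 5 (reverse(1, 6)): [D, A, B, C, H, F, E, G]
After 6 (swap(3, 6)): [D, A, B, E, H, F, C, G]
After 7 (swap(2, 1)): [D, B, A, E, H, F, C, G]
After 8 (reverse(0, 4)): [H, E, A, B, D, F, C, G]
After 9 (rotate_left(5, 7, k=2)): [H, E, A, B, D, G, F, C]
After 10 (reverse(6, 7)): [H, E, A, B, D, G, C, F]
After 11 (swap(2, 6)): [H, E, C, B, D, G, A, F]
After 12 (swap(4, 2)): [H, E, D, B, C, G, A, F]
After 13 (swap(5, 0)): [G, E, D, B, C, H, A, F]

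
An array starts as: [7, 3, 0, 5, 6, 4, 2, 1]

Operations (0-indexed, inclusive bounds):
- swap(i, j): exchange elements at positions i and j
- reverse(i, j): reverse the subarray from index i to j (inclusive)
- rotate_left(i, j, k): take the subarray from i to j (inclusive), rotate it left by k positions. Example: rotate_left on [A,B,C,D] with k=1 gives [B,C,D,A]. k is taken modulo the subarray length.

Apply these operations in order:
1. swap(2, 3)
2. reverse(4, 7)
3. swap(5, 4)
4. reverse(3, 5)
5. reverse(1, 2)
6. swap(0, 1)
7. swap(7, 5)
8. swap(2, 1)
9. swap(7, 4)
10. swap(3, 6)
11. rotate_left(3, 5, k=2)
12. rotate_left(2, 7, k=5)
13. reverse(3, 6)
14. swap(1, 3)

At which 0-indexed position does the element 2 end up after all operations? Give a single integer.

After 1 (swap(2, 3)): [7, 3, 5, 0, 6, 4, 2, 1]
After 2 (reverse(4, 7)): [7, 3, 5, 0, 1, 2, 4, 6]
After 3 (swap(5, 4)): [7, 3, 5, 0, 2, 1, 4, 6]
After 4 (reverse(3, 5)): [7, 3, 5, 1, 2, 0, 4, 6]
After 5 (reverse(1, 2)): [7, 5, 3, 1, 2, 0, 4, 6]
After 6 (swap(0, 1)): [5, 7, 3, 1, 2, 0, 4, 6]
After 7 (swap(7, 5)): [5, 7, 3, 1, 2, 6, 4, 0]
After 8 (swap(2, 1)): [5, 3, 7, 1, 2, 6, 4, 0]
After 9 (swap(7, 4)): [5, 3, 7, 1, 0, 6, 4, 2]
After 10 (swap(3, 6)): [5, 3, 7, 4, 0, 6, 1, 2]
After 11 (rotate_left(3, 5, k=2)): [5, 3, 7, 6, 4, 0, 1, 2]
After 12 (rotate_left(2, 7, k=5)): [5, 3, 2, 7, 6, 4, 0, 1]
After 13 (reverse(3, 6)): [5, 3, 2, 0, 4, 6, 7, 1]
After 14 (swap(1, 3)): [5, 0, 2, 3, 4, 6, 7, 1]

Answer: 2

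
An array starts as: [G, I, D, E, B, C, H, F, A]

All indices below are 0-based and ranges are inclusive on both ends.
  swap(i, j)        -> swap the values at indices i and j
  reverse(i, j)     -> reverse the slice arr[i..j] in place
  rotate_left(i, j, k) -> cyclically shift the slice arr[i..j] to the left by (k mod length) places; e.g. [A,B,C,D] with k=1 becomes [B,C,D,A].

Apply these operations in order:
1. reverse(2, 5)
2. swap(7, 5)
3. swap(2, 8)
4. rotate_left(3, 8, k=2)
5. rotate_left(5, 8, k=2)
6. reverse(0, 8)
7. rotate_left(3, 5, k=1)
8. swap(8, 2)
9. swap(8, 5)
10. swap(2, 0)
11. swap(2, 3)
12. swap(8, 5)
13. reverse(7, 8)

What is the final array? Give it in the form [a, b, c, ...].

Answer: [G, D, H, C, F, B, A, E, I]

Derivation:
After 1 (reverse(2, 5)): [G, I, C, B, E, D, H, F, A]
After 2 (swap(7, 5)): [G, I, C, B, E, F, H, D, A]
After 3 (swap(2, 8)): [G, I, A, B, E, F, H, D, C]
After 4 (rotate_left(3, 8, k=2)): [G, I, A, F, H, D, C, B, E]
After 5 (rotate_left(5, 8, k=2)): [G, I, A, F, H, B, E, D, C]
After 6 (reverse(0, 8)): [C, D, E, B, H, F, A, I, G]
After 7 (rotate_left(3, 5, k=1)): [C, D, E, H, F, B, A, I, G]
After 8 (swap(8, 2)): [C, D, G, H, F, B, A, I, E]
After 9 (swap(8, 5)): [C, D, G, H, F, E, A, I, B]
After 10 (swap(2, 0)): [G, D, C, H, F, E, A, I, B]
After 11 (swap(2, 3)): [G, D, H, C, F, E, A, I, B]
After 12 (swap(8, 5)): [G, D, H, C, F, B, A, I, E]
After 13 (reverse(7, 8)): [G, D, H, C, F, B, A, E, I]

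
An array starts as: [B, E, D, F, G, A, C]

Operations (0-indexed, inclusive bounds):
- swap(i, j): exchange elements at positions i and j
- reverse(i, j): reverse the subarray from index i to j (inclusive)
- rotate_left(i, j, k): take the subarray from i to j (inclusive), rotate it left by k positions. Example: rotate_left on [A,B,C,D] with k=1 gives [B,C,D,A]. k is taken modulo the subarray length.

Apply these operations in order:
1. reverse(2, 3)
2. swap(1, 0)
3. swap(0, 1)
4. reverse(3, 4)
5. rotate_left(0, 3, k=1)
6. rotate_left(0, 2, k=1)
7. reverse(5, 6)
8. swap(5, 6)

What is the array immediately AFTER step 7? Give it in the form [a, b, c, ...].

Answer: [F, G, E, B, D, C, A]

Derivation:
After 1 (reverse(2, 3)): [B, E, F, D, G, A, C]
After 2 (swap(1, 0)): [E, B, F, D, G, A, C]
After 3 (swap(0, 1)): [B, E, F, D, G, A, C]
After 4 (reverse(3, 4)): [B, E, F, G, D, A, C]
After 5 (rotate_left(0, 3, k=1)): [E, F, G, B, D, A, C]
After 6 (rotate_left(0, 2, k=1)): [F, G, E, B, D, A, C]
After 7 (reverse(5, 6)): [F, G, E, B, D, C, A]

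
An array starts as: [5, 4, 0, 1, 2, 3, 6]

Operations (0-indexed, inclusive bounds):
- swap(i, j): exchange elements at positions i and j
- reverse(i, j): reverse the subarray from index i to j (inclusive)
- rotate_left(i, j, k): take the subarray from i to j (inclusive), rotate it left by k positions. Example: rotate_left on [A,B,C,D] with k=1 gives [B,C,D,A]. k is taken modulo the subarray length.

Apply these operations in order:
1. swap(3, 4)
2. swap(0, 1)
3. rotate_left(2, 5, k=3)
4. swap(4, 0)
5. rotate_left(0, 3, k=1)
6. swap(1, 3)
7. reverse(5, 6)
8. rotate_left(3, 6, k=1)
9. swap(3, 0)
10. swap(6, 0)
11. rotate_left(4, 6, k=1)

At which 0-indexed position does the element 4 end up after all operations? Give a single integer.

After 1 (swap(3, 4)): [5, 4, 0, 2, 1, 3, 6]
After 2 (swap(0, 1)): [4, 5, 0, 2, 1, 3, 6]
After 3 (rotate_left(2, 5, k=3)): [4, 5, 3, 0, 2, 1, 6]
After 4 (swap(4, 0)): [2, 5, 3, 0, 4, 1, 6]
After 5 (rotate_left(0, 3, k=1)): [5, 3, 0, 2, 4, 1, 6]
After 6 (swap(1, 3)): [5, 2, 0, 3, 4, 1, 6]
After 7 (reverse(5, 6)): [5, 2, 0, 3, 4, 6, 1]
After 8 (rotate_left(3, 6, k=1)): [5, 2, 0, 4, 6, 1, 3]
After 9 (swap(3, 0)): [4, 2, 0, 5, 6, 1, 3]
After 10 (swap(6, 0)): [3, 2, 0, 5, 6, 1, 4]
After 11 (rotate_left(4, 6, k=1)): [3, 2, 0, 5, 1, 4, 6]

Answer: 5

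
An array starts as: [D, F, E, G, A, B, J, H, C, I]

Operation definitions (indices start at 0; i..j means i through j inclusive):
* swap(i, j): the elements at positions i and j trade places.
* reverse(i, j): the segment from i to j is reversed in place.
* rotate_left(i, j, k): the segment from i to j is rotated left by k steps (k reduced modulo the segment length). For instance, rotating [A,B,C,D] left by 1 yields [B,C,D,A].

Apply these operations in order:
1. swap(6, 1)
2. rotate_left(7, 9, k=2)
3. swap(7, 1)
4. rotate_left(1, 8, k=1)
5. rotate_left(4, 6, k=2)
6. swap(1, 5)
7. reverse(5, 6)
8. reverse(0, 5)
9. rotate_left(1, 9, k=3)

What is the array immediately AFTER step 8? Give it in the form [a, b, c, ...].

Answer: [F, J, A, G, B, D, E, H, I, C]

Derivation:
After 1 (swap(6, 1)): [D, J, E, G, A, B, F, H, C, I]
After 2 (rotate_left(7, 9, k=2)): [D, J, E, G, A, B, F, I, H, C]
After 3 (swap(7, 1)): [D, I, E, G, A, B, F, J, H, C]
After 4 (rotate_left(1, 8, k=1)): [D, E, G, A, B, F, J, H, I, C]
After 5 (rotate_left(4, 6, k=2)): [D, E, G, A, J, B, F, H, I, C]
After 6 (swap(1, 5)): [D, B, G, A, J, E, F, H, I, C]
After 7 (reverse(5, 6)): [D, B, G, A, J, F, E, H, I, C]
After 8 (reverse(0, 5)): [F, J, A, G, B, D, E, H, I, C]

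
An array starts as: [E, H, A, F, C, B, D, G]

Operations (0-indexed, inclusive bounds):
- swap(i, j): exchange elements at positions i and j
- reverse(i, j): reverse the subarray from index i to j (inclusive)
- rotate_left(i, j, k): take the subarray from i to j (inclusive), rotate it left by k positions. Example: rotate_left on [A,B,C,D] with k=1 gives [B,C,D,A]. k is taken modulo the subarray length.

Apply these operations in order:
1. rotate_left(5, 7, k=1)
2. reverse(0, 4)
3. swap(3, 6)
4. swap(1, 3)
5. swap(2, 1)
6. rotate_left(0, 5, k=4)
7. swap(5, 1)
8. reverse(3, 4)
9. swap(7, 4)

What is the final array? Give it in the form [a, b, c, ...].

Answer: [E, F, C, G, B, D, H, A]

Derivation:
After 1 (rotate_left(5, 7, k=1)): [E, H, A, F, C, D, G, B]
After 2 (reverse(0, 4)): [C, F, A, H, E, D, G, B]
After 3 (swap(3, 6)): [C, F, A, G, E, D, H, B]
After 4 (swap(1, 3)): [C, G, A, F, E, D, H, B]
After 5 (swap(2, 1)): [C, A, G, F, E, D, H, B]
After 6 (rotate_left(0, 5, k=4)): [E, D, C, A, G, F, H, B]
After 7 (swap(5, 1)): [E, F, C, A, G, D, H, B]
After 8 (reverse(3, 4)): [E, F, C, G, A, D, H, B]
After 9 (swap(7, 4)): [E, F, C, G, B, D, H, A]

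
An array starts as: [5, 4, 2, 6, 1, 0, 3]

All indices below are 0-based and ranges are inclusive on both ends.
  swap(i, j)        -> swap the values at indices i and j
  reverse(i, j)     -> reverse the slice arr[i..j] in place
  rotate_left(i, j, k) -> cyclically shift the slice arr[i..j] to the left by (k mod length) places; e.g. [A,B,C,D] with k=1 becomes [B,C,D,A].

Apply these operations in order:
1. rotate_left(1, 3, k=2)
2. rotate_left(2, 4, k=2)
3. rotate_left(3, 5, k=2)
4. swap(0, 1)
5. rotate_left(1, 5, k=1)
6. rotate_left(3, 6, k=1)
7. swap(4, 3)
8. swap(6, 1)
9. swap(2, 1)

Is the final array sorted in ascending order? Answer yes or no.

Answer: no

Derivation:
After 1 (rotate_left(1, 3, k=2)): [5, 6, 4, 2, 1, 0, 3]
After 2 (rotate_left(2, 4, k=2)): [5, 6, 1, 4, 2, 0, 3]
After 3 (rotate_left(3, 5, k=2)): [5, 6, 1, 0, 4, 2, 3]
After 4 (swap(0, 1)): [6, 5, 1, 0, 4, 2, 3]
After 5 (rotate_left(1, 5, k=1)): [6, 1, 0, 4, 2, 5, 3]
After 6 (rotate_left(3, 6, k=1)): [6, 1, 0, 2, 5, 3, 4]
After 7 (swap(4, 3)): [6, 1, 0, 5, 2, 3, 4]
After 8 (swap(6, 1)): [6, 4, 0, 5, 2, 3, 1]
After 9 (swap(2, 1)): [6, 0, 4, 5, 2, 3, 1]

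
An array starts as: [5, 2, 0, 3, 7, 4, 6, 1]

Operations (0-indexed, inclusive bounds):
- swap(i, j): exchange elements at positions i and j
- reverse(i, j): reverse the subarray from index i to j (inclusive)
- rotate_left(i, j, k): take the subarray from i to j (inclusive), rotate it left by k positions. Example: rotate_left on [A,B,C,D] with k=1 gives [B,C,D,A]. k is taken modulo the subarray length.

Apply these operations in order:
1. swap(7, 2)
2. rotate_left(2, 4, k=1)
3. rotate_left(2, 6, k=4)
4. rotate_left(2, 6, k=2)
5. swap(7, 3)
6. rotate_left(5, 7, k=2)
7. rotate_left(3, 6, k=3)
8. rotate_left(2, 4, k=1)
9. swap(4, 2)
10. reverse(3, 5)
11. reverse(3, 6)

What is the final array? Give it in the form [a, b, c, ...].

After 1 (swap(7, 2)): [5, 2, 1, 3, 7, 4, 6, 0]
After 2 (rotate_left(2, 4, k=1)): [5, 2, 3, 7, 1, 4, 6, 0]
After 3 (rotate_left(2, 6, k=4)): [5, 2, 6, 3, 7, 1, 4, 0]
After 4 (rotate_left(2, 6, k=2)): [5, 2, 7, 1, 4, 6, 3, 0]
After 5 (swap(7, 3)): [5, 2, 7, 0, 4, 6, 3, 1]
After 6 (rotate_left(5, 7, k=2)): [5, 2, 7, 0, 4, 1, 6, 3]
After 7 (rotate_left(3, 6, k=3)): [5, 2, 7, 6, 0, 4, 1, 3]
After 8 (rotate_left(2, 4, k=1)): [5, 2, 6, 0, 7, 4, 1, 3]
After 9 (swap(4, 2)): [5, 2, 7, 0, 6, 4, 1, 3]
After 10 (reverse(3, 5)): [5, 2, 7, 4, 6, 0, 1, 3]
After 11 (reverse(3, 6)): [5, 2, 7, 1, 0, 6, 4, 3]

Answer: [5, 2, 7, 1, 0, 6, 4, 3]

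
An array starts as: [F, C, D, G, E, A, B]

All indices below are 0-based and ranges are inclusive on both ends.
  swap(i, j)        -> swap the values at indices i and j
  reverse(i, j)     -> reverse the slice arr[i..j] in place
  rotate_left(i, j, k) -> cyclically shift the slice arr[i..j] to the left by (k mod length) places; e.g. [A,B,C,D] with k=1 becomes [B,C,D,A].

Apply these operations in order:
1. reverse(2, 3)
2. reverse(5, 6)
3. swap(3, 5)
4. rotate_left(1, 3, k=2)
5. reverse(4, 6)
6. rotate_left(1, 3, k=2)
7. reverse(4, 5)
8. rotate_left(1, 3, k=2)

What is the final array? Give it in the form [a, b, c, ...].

After 1 (reverse(2, 3)): [F, C, G, D, E, A, B]
After 2 (reverse(5, 6)): [F, C, G, D, E, B, A]
After 3 (swap(3, 5)): [F, C, G, B, E, D, A]
After 4 (rotate_left(1, 3, k=2)): [F, B, C, G, E, D, A]
After 5 (reverse(4, 6)): [F, B, C, G, A, D, E]
After 6 (rotate_left(1, 3, k=2)): [F, G, B, C, A, D, E]
After 7 (reverse(4, 5)): [F, G, B, C, D, A, E]
After 8 (rotate_left(1, 3, k=2)): [F, C, G, B, D, A, E]

Answer: [F, C, G, B, D, A, E]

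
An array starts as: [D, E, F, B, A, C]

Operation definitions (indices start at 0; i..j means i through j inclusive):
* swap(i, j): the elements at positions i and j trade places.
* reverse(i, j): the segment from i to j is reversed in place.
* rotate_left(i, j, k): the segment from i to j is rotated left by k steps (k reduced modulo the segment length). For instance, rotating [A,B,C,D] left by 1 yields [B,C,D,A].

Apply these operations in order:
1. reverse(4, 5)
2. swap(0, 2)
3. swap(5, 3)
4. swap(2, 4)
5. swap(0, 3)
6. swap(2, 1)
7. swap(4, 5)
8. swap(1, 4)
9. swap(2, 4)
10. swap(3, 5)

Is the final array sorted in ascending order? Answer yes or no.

Answer: yes

Derivation:
After 1 (reverse(4, 5)): [D, E, F, B, C, A]
After 2 (swap(0, 2)): [F, E, D, B, C, A]
After 3 (swap(5, 3)): [F, E, D, A, C, B]
After 4 (swap(2, 4)): [F, E, C, A, D, B]
After 5 (swap(0, 3)): [A, E, C, F, D, B]
After 6 (swap(2, 1)): [A, C, E, F, D, B]
After 7 (swap(4, 5)): [A, C, E, F, B, D]
After 8 (swap(1, 4)): [A, B, E, F, C, D]
After 9 (swap(2, 4)): [A, B, C, F, E, D]
After 10 (swap(3, 5)): [A, B, C, D, E, F]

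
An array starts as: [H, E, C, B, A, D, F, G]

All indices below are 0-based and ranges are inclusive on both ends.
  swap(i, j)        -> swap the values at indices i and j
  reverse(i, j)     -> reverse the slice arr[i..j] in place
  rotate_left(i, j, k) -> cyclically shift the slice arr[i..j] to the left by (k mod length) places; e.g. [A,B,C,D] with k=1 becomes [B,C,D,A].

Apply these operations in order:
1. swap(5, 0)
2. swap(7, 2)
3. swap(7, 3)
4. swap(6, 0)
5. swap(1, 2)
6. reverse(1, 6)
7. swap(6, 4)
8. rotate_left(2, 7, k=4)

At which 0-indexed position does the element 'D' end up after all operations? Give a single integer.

Answer: 1

Derivation:
After 1 (swap(5, 0)): [D, E, C, B, A, H, F, G]
After 2 (swap(7, 2)): [D, E, G, B, A, H, F, C]
After 3 (swap(7, 3)): [D, E, G, C, A, H, F, B]
After 4 (swap(6, 0)): [F, E, G, C, A, H, D, B]
After 5 (swap(1, 2)): [F, G, E, C, A, H, D, B]
After 6 (reverse(1, 6)): [F, D, H, A, C, E, G, B]
After 7 (swap(6, 4)): [F, D, H, A, G, E, C, B]
After 8 (rotate_left(2, 7, k=4)): [F, D, C, B, H, A, G, E]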